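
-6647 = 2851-9498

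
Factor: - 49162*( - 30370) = 1493049940 = 2^2 * 5^1*47^1*523^1*3037^1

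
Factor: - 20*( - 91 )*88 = 160160 = 2^5*5^1*7^1*11^1* 13^1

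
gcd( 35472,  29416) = 8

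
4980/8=1245/2 = 622.50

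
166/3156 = 83/1578 = 0.05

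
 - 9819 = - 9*1091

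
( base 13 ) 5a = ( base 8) 113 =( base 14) 55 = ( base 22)39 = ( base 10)75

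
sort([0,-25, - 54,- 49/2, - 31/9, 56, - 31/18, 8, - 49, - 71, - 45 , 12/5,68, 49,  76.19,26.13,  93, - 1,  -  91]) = [ - 91, - 71, - 54,  -  49, - 45, - 25, - 49/2, - 31/9 , - 31/18 , - 1,0,12/5, 8,26.13,49,56,68,76.19,93]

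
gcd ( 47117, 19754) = 7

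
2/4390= 1/2195 =0.00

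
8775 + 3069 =11844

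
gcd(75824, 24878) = 14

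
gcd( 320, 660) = 20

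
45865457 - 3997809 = 41867648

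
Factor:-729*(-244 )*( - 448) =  - 79688448 = - 2^8*3^6*7^1*61^1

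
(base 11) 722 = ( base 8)1547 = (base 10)871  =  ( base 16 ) 367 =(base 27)157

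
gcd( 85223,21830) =1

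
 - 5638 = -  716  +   - 4922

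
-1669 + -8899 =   -  10568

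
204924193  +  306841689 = 511765882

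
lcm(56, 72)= 504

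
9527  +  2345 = 11872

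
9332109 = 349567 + 8982542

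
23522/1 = 23522 = 23522.00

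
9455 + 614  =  10069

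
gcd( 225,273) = 3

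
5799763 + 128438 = 5928201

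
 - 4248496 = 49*( - 86704)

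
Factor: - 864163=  - 139^1*6217^1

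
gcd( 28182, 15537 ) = 3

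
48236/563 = 85 +381/563= 85.68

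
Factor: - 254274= - 2^1 * 3^1 * 42379^1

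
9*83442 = 750978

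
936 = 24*39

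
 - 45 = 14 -59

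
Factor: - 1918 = -2^1 * 7^1  *  137^1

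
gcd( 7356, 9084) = 12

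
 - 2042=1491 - 3533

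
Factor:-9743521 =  -227^1 * 42923^1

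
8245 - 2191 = 6054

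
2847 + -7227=-4380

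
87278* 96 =8378688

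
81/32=2 + 17/32 = 2.53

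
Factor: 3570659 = 3570659^1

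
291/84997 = 291/84997 = 0.00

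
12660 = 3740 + 8920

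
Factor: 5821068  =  2^2*3^1*11^2*19^1*211^1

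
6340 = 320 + 6020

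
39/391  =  39/391 = 0.10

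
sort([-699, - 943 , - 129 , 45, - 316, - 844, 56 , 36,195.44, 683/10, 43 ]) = [- 943, - 844, - 699, - 316,-129,36, 43,45, 56, 683/10, 195.44]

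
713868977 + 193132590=907001567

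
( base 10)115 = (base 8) 163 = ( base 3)11021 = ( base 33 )3G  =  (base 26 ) 4B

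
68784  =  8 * 8598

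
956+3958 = 4914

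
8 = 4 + 4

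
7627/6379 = 7627/6379 = 1.20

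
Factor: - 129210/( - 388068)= 2^( - 1 ) *5^1*59^1*443^(-1 ) = 295/886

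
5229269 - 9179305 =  - 3950036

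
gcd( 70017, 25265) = 1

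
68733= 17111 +51622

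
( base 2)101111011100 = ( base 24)56c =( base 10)3036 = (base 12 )1910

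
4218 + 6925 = 11143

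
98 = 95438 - 95340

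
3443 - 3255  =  188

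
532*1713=911316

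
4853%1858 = 1137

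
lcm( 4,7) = 28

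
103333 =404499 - 301166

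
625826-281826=344000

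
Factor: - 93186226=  - 2^1*7^1*191^1 * 34849^1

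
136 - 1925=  - 1789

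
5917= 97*61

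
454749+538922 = 993671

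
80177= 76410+3767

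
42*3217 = 135114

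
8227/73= 112 + 51/73 =112.70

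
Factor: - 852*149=  -  2^2*3^1*71^1*149^1=- 126948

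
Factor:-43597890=-2^1*3^2 *5^1*7^1*69203^1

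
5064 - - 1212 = 6276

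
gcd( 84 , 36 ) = 12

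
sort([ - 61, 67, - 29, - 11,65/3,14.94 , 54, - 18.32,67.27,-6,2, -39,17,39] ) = [ - 61, - 39,-29, - 18.32, - 11, - 6 , 2,14.94, 17, 65/3,39,54,67 , 67.27]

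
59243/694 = 85 + 253/694  =  85.36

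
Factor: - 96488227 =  - 11^1*47^1*193^1*967^1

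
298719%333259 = 298719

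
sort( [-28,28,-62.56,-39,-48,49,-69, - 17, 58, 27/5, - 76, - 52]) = [ - 76, - 69,-62.56, - 52,-48, - 39, - 28,-17,  27/5, 28, 49, 58]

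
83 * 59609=4947547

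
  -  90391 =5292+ - 95683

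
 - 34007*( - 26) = 884182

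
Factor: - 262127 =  - 262127^1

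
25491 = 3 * 8497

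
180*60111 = 10819980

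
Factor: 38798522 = 2^1*7^1*17^1*163019^1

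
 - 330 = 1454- 1784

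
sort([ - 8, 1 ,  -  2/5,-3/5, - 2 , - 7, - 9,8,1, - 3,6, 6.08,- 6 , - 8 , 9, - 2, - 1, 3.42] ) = [ - 9, - 8 , - 8 , - 7 , - 6, - 3, - 2, - 2 , - 1, - 3/5, - 2/5, 1, 1 , 3.42,6,6.08, 8,9 ]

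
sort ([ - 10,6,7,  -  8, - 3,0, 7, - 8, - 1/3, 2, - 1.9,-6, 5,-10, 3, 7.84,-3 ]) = [-10 ,-10,- 8,  -  8, - 6, - 3,-3,-1.9, - 1/3,0,  2,3,5, 6, 7,7,7.84]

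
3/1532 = 3/1532=0.00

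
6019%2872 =275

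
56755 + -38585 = 18170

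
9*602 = 5418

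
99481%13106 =7739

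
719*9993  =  7184967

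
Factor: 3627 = 3^2*13^1*31^1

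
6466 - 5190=1276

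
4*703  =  2812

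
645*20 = 12900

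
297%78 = 63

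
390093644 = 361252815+28840829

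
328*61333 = 20117224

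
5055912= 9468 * 534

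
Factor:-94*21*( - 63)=124362 = 2^1*3^3*7^2*47^1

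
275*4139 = 1138225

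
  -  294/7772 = - 147/3886=-0.04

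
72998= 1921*38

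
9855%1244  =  1147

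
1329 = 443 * 3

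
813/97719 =271/32573 = 0.01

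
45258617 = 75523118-30264501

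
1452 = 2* 726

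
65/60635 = 13/12127 = 0.00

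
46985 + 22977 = 69962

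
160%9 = 7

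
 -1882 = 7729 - 9611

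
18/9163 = 18/9163= 0.00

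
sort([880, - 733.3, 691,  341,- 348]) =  [-733.3 ,-348,341, 691, 880 ]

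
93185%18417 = 1100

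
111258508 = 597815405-486556897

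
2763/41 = 2763/41 = 67.39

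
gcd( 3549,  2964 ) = 39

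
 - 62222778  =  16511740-78734518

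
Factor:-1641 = -3^1*547^1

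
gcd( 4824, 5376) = 24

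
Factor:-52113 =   -  3^1*29^1 * 599^1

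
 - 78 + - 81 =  -159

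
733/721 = 733/721 = 1.02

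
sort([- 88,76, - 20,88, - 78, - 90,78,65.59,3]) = [ - 90, - 88, - 78, - 20, 3, 65.59,76,  78,88 ] 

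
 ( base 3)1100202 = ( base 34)t6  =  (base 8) 1740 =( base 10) 992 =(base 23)1k3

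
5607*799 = 4479993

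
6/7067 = 6/7067 = 0.00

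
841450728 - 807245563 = 34205165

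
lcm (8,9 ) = 72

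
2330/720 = 233/72 = 3.24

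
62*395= 24490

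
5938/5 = 1187  +  3/5=   1187.60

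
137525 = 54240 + 83285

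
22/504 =11/252 = 0.04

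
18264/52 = 4566/13 = 351.23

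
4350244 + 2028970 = 6379214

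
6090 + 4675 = 10765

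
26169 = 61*429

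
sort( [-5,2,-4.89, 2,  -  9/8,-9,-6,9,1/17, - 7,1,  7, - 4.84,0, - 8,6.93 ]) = [ - 9, - 8 , - 7, - 6,-5, - 4.89,-4.84, - 9/8,0,  1/17,1 , 2,2, 6.93,7, 9 ] 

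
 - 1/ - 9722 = 1/9722 = 0.00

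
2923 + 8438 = 11361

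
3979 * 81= 322299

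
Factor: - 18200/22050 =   -  2^2*3^( - 2)*7^( - 1)*13^1 = - 52/63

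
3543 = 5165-1622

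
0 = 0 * 862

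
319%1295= 319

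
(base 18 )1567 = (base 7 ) 31030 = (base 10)7567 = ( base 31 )7r3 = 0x1d8f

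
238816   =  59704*4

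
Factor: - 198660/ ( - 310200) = 301/470 = 2^(  -  1 )*5^(- 1) * 7^1*43^1*47^(  -  1 )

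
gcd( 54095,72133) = 1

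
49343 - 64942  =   - 15599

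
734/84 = 367/42 = 8.74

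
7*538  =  3766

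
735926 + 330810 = 1066736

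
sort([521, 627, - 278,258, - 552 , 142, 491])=[ - 552,-278, 142, 258, 491, 521,627] 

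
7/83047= 7/83047  =  0.00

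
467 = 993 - 526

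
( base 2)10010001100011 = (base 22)j59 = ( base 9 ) 13700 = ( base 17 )1f3g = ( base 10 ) 9315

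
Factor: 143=11^1*13^1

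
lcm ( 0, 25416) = 0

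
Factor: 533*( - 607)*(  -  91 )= 29441321 = 7^1*13^2*41^1*607^1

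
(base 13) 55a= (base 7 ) 2453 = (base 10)920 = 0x398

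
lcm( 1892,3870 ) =85140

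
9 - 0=9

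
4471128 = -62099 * ( - 72)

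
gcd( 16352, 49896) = 56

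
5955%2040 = 1875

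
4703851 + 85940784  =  90644635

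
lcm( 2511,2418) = 65286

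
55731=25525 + 30206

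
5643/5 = 5643/5 =1128.60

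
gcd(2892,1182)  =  6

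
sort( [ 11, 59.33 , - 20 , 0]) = [ - 20,0,11, 59.33]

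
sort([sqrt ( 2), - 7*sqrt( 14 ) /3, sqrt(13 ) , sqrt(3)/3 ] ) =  [ - 7*sqrt( 14 ) /3,  sqrt( 3) /3, sqrt(2), sqrt(13) ] 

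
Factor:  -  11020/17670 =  - 58/93 =- 2^1  *  3^( - 1)*29^1*31^( - 1 ) 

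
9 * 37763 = 339867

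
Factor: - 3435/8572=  - 2^( - 2)*3^1*5^1*229^1*2143^( - 1 ) 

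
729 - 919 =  - 190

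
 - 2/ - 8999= 2/8999 = 0.00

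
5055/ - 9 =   -  1685/3 = -561.67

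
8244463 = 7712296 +532167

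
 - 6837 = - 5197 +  - 1640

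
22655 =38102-15447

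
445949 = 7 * 63707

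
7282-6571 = 711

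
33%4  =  1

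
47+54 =101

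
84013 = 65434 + 18579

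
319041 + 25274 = 344315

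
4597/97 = 47 + 38/97 = 47.39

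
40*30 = 1200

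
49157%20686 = 7785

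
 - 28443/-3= 9481/1 = 9481.00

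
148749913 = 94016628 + 54733285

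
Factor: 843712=2^6*13183^1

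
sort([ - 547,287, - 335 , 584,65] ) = [ - 547, - 335,65,287, 584] 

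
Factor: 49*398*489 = 2^1*3^1*7^2 * 163^1 *199^1 = 9536478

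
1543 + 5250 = 6793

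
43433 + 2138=45571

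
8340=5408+2932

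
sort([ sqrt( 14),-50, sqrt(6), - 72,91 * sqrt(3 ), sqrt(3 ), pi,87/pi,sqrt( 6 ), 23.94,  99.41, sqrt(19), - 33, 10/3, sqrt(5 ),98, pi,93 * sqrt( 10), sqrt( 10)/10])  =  [-72,-50,  -  33,sqrt( 10 ) /10, sqrt(3),sqrt(5),sqrt( 6) , sqrt( 6 ),pi, pi,  10/3 , sqrt( 14),sqrt ( 19), 23.94, 87/pi,98, 99.41, 91 * sqrt(3), 93*sqrt(10)]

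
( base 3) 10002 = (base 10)83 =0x53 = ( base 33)2h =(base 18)4b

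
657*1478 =971046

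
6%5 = 1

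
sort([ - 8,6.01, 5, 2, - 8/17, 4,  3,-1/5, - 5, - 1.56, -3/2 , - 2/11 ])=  [ - 8, - 5, -1.56 ,-3/2, - 8/17, - 1/5, - 2/11,2,3 , 4,5,6.01]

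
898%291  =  25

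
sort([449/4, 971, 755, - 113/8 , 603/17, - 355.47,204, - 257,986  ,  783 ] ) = [- 355.47, - 257, - 113/8, 603/17, 449/4, 204,755, 783,971  ,  986]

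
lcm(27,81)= 81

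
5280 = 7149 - 1869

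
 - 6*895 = -5370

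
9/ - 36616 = -9/36616= - 0.00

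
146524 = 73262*2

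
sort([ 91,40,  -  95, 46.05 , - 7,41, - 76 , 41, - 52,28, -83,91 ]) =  [ - 95 , -83,- 76, - 52, - 7, 28,40 , 41,41, 46.05 , 91,  91]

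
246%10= 6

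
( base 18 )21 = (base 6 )101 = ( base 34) 13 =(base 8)45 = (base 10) 37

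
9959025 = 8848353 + 1110672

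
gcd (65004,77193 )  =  3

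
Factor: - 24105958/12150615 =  - 2^1*3^(-1)*5^( - 1)*37^(-1)*21893^ ( - 1 )*12052979^1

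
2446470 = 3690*663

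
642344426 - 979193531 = - 336849105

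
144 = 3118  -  2974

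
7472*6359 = 47514448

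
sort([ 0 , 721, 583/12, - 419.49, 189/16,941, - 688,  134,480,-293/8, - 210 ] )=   [ - 688, - 419.49, - 210,-293/8, 0, 189/16  ,  583/12, 134, 480,  721, 941 ] 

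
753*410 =308730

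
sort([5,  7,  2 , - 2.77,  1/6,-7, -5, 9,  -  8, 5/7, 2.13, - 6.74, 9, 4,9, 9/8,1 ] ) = [ - 8, - 7, - 6.74, - 5, - 2.77,  1/6, 5/7, 1, 9/8,2, 2.13, 4, 5,  7,9, 9,9 ] 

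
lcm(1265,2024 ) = 10120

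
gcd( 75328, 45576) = 8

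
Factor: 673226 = 2^1*336613^1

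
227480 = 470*484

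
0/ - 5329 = 0/1  =  - 0.00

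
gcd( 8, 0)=8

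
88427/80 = 1105 + 27/80=1105.34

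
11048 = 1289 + 9759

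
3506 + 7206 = 10712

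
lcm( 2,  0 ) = 0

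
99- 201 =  - 102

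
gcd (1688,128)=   8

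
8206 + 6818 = 15024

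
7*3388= 23716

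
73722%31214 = 11294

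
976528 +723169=1699697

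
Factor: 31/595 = 5^( - 1)*7^(-1 )*17^(-1 )*31^1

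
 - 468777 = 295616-764393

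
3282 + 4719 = 8001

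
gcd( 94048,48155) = 1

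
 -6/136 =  - 1 + 65/68 = - 0.04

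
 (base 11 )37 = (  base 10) 40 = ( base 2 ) 101000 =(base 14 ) 2C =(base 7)55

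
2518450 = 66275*38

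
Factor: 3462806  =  2^1*193^1*8971^1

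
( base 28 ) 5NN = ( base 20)b97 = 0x11eb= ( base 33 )470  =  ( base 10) 4587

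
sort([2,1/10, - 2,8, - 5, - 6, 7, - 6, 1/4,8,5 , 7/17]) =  [ - 6, - 6, - 5, - 2, 1/10,1/4,7/17,2,5 , 7, 8,8 ]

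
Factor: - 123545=  -  5^1*24709^1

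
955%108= 91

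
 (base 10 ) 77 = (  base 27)2n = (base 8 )115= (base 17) 49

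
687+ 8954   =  9641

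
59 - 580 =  - 521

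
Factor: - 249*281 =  - 3^1*83^1*281^1 = - 69969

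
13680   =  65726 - 52046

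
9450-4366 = 5084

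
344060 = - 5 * ( - 68812)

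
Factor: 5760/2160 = 8/3 = 2^3 *3^ ( -1 )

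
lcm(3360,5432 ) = 325920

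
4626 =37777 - 33151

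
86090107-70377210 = 15712897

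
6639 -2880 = 3759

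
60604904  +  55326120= 115931024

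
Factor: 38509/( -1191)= -3^(- 1 )*97^1 =-  97/3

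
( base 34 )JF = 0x295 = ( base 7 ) 1633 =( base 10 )661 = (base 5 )10121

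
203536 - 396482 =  - 192946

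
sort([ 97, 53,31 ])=[31,53, 97]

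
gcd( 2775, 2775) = 2775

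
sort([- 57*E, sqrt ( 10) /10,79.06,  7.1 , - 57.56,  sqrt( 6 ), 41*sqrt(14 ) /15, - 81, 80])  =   [ - 57*E,-81, - 57.56, sqrt( 10)/10,  sqrt (6 ), 7.1, 41* sqrt( 14) /15,  79.06,80 ]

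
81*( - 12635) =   -  1023435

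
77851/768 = 101+283/768 =101.37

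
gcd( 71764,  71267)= 7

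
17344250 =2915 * 5950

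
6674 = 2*3337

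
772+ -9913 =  - 9141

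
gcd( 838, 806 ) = 2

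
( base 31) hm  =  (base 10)549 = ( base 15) 269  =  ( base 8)1045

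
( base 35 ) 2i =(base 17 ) 53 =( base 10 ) 88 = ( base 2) 1011000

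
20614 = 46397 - 25783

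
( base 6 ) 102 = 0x26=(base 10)38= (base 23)1F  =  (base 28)1a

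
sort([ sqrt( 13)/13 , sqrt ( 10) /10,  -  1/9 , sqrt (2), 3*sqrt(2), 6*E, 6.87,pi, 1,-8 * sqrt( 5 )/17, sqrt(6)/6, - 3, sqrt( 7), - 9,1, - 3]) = [ - 9, - 3, - 3,- 8*sqrt(5)/17, - 1/9,sqrt(13 )/13, sqrt( 10) /10 , sqrt( 6 ) /6 , 1, 1, sqrt (2) , sqrt(7 ),pi, 3*sqrt (2), 6.87,6*E]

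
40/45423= 40/45423 = 0.00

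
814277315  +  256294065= 1070571380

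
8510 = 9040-530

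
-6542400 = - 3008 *2175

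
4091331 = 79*51789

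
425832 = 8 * 53229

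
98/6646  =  49/3323=0.01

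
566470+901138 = 1467608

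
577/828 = 577/828 = 0.70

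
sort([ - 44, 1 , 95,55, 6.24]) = [ - 44,1,6.24 , 55, 95 ] 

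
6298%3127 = 44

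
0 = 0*3939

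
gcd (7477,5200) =1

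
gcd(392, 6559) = 7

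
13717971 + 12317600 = 26035571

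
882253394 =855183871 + 27069523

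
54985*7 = 384895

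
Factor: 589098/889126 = 294549/444563= 3^1 * 7^( - 1)*41^(-1)*47^1 * 1549^( - 1)*2089^1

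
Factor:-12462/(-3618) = 31/9 = 3^( -2)*31^1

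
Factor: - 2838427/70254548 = - 2^( - 2 )*7^( - 1)*13^(-1)*257^( - 1)*457^1 *751^( - 1 )*6211^1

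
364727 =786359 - 421632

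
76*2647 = 201172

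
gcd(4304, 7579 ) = 1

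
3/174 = 1/58  =  0.02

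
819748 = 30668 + 789080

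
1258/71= 1258/71 = 17.72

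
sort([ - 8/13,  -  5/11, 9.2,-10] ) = [-10, - 8/13, - 5/11, 9.2 ] 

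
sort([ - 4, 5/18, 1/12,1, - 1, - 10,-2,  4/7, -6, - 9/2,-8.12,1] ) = [-10,-8.12,- 6, - 9/2,-4, - 2, - 1,1/12, 5/18,4/7, 1, 1]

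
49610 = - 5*( - 9922 ) 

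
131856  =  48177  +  83679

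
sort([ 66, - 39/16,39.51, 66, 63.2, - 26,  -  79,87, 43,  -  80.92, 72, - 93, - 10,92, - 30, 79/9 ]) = [ - 93, - 80.92, - 79, - 30,  -  26, - 10, - 39/16, 79/9 , 39.51 , 43, 63.2,66, 66,72, 87, 92] 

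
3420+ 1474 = 4894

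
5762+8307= 14069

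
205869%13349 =5634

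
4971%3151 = 1820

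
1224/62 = 612/31 = 19.74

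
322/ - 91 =- 46/13  =  - 3.54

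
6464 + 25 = 6489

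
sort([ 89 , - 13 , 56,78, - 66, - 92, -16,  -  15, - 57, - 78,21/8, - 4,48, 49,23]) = [ - 92,-78, - 66, - 57, - 16, - 15, - 13, - 4,21/8,23,48,49,56,78 , 89]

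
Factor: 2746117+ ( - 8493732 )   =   - 5^1*17^1 * 67619^1 = -  5747615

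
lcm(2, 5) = 10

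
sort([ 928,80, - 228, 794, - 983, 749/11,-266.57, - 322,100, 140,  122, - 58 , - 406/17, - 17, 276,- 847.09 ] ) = [ - 983,-847.09, - 322 ,-266.57,-228, - 58,-406/17 ,- 17,  749/11, 80, 100, 122, 140  ,  276,794 , 928 ] 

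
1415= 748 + 667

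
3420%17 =3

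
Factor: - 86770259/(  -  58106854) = 2^( - 1)*13^( - 1)*43^1* 89^ ( - 1)*107^1*18859^1*25111^( - 1)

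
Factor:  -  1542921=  - 3^1*613^1 * 839^1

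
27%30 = 27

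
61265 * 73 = 4472345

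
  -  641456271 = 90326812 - 731783083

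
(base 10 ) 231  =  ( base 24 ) 9F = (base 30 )7L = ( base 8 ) 347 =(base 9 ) 276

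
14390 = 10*1439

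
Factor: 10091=10091^1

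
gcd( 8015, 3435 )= 1145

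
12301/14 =12301/14 = 878.64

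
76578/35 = 76578/35= 2187.94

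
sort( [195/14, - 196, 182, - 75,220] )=[ - 196,- 75, 195/14,182,220]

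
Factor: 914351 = 914351^1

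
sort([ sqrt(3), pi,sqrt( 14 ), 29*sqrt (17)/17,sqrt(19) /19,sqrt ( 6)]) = [sqrt(19)/19,sqrt( 3),sqrt( 6 ),pi,sqrt(14 ), 29 * sqrt(17 )/17]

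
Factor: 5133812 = 2^2 * 29^1* 44257^1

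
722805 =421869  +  300936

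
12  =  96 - 84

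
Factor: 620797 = 61^1*10177^1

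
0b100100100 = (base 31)9D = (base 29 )a2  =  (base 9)354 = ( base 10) 292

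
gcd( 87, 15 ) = 3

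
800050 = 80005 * 10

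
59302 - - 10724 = 70026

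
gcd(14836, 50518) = 2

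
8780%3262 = 2256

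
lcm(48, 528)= 528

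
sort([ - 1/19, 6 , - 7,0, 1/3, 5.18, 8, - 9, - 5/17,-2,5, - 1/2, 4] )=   [ - 9, - 7, - 2, - 1/2, - 5/17,  -  1/19, 0, 1/3,4, 5,5.18, 6, 8]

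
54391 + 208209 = 262600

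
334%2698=334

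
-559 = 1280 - 1839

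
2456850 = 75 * 32758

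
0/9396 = 0 = 0.00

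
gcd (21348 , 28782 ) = 18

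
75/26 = 75/26  =  2.88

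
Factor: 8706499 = 17^1 * 512147^1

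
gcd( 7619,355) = 1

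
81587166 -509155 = 81078011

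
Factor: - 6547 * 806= - 5276882 = - 2^1*13^1 * 31^1*6547^1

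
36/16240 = 9/4060 = 0.00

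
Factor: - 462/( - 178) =231/89 = 3^1*7^1*11^1*89^( - 1) 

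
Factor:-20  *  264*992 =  - 2^10*3^1*5^1*11^1*31^1 = - 5237760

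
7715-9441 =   -  1726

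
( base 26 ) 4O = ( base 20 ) 68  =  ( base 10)128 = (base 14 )92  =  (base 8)200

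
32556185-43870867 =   -  11314682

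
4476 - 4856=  - 380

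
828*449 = 371772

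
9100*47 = 427700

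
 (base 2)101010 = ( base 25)1H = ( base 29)1d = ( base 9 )46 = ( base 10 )42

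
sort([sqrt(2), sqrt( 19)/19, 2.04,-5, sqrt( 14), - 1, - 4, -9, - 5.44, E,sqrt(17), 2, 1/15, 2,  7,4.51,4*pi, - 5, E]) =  [ - 9, - 5.44,-5, - 5, - 4, - 1, 1/15, sqrt( 19)/19,sqrt( 2 ), 2,2,2.04,E,E, sqrt (14), sqrt(17),4.51, 7,4*pi]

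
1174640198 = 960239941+214400257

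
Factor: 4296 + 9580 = 13876 = 2^2*3469^1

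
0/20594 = 0= 0.00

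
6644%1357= 1216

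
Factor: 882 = 2^1*3^2*7^2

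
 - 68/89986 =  - 1 + 44959/44993 = - 0.00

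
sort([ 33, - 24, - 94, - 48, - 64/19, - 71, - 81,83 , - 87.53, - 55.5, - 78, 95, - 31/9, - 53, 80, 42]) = [-94 , - 87.53, - 81, - 78, - 71, - 55.5, -53, - 48, - 24, - 31/9, - 64/19, 33, 42,80, 83 , 95 ] 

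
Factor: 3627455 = 5^1*13^1 * 55807^1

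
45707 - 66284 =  - 20577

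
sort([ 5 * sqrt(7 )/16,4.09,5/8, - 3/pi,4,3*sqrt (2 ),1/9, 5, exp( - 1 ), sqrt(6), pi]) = [ -3/pi,1/9, exp( - 1 ), 5/8,5*sqrt ( 7 ) /16, sqrt( 6), pi, 4 , 4.09, 3*sqrt (2), 5]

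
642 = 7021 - 6379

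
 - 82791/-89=930 + 21/89=930.24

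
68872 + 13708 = 82580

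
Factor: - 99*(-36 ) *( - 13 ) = -46332 = - 2^2*3^4*11^1*13^1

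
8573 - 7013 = 1560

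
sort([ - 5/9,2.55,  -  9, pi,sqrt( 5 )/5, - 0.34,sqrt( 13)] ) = [  -  9, - 5/9, - 0.34 , sqrt( 5)/5,2.55, pi,  sqrt(13)]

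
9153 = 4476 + 4677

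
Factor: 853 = 853^1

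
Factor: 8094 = 2^1 * 3^1*19^1*71^1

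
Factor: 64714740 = 2^2*3^1*5^1 * 59^1 * 101^1*181^1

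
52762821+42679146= 95441967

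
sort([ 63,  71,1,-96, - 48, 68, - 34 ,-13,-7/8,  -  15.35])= [  -  96,-48, - 34, - 15.35, - 13 , - 7/8,1,63,68,  71]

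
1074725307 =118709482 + 956015825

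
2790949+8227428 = 11018377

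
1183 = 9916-8733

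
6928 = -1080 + 8008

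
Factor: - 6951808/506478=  - 2^6*3^( - 1) * 7^( - 1)*31^( - 1)*389^( - 1) * 54311^1 = - 3475904/253239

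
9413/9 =1045 + 8/9 = 1045.89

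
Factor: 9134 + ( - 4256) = 2^1*3^2*271^1 =4878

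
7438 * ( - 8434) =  - 62732092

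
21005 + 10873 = 31878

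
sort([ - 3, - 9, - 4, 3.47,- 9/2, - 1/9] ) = [-9, - 9/2,-4, - 3, - 1/9, 3.47]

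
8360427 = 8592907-232480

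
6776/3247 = 6776/3247 = 2.09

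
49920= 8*6240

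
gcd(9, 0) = 9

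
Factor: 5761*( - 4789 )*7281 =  - 200878632549 = - 3^2*7^1*809^1 *823^1 * 4789^1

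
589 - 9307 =-8718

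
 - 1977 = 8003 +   -  9980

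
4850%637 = 391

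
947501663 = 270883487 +676618176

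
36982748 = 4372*8459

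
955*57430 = 54845650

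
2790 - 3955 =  - 1165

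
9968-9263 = 705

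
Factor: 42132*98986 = 2^3*3^1*43^1*1151^1*3511^1 = 4170478152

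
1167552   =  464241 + 703311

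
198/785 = 198/785=0.25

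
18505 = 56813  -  38308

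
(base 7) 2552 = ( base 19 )2CI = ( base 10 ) 968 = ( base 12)688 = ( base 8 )1710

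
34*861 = 29274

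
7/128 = 7/128 =0.05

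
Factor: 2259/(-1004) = -9/4 = -2^(-2 )*3^2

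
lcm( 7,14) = 14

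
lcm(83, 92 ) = 7636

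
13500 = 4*3375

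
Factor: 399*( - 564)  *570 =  - 2^3*3^3*5^1*7^1* 19^2*47^1 = - 128270520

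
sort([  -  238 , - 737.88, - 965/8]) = [-737.88, - 238, - 965/8 ] 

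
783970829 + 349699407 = 1133670236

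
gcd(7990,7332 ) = 94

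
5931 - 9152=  - 3221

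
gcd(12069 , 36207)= 12069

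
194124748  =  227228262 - 33103514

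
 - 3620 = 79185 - 82805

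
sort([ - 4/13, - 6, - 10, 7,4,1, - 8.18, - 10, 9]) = [ - 10, - 10, - 8.18, - 6,- 4/13,1, 4, 7,  9 ] 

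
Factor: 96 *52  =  4992  =  2^7 * 3^1*13^1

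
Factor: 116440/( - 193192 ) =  - 355/589 = - 5^1*19^( - 1 ) * 31^( - 1)*71^1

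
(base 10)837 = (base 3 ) 1011000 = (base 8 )1505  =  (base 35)nw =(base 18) 2A9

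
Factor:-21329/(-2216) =77/8 =2^(-3 )*7^1* 11^1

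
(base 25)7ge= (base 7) 16651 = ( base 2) 1001010110101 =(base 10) 4789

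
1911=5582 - 3671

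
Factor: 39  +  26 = 65 = 5^1*13^1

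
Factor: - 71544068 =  - 2^2*739^1*24203^1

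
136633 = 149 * 917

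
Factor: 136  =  2^3*17^1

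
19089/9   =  2121=2121.00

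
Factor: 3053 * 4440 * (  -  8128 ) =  - 2^9*3^1 * 5^1 * 37^1*43^1 * 71^1*127^1 = - 110177640960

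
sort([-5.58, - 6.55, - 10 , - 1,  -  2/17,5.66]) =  [ - 10 ,  -  6.55 , - 5.58 , - 1, - 2/17,5.66]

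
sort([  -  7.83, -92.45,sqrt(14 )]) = [ - 92.45 ,-7.83,sqrt(14 ) ] 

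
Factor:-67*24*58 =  - 2^4 * 3^1*29^1 * 67^1 = - 93264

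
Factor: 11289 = 3^1*53^1*71^1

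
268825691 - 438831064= -170005373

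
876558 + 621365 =1497923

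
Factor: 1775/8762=2^( - 1 ) * 5^2 *13^(- 1)*71^1* 337^(-1 ) 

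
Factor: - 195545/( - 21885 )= 39109/4377 = 3^( -1 ) *7^1 *37^1*151^1 * 1459^(-1 )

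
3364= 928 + 2436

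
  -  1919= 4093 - 6012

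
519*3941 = 2045379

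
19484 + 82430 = 101914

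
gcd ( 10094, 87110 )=2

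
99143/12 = 99143/12 = 8261.92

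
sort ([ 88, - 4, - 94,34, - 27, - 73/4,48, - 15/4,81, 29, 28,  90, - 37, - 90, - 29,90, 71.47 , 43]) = [ - 94,-90,  -  37, - 29, - 27, - 73/4, - 4, - 15/4, 28,29,34,43, 48, 71.47, 81,88, 90,90] 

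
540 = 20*27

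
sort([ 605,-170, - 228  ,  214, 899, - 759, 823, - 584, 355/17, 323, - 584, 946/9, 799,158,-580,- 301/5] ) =[ - 759, -584, - 584,- 580, - 228, - 170,-301/5, 355/17, 946/9 , 158 , 214, 323, 605, 799,823,899]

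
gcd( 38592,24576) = 192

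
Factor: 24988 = 2^2 *6247^1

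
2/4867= 2/4867 = 0.00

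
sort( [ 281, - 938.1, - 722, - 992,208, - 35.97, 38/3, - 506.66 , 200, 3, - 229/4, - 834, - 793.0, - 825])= [ - 992, - 938.1,-834, - 825, -793.0  , -722,-506.66,  -  229/4, - 35.97, 3, 38/3,200 , 208,281] 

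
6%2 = 0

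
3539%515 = 449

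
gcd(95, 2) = 1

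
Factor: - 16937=  -  16937^1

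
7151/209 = 34  +  45/209 = 34.22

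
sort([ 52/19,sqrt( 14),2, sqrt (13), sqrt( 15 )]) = [2,52/19, sqrt ( 13), sqrt (14), sqrt( 15) ] 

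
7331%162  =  41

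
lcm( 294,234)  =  11466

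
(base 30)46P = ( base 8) 7335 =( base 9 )5187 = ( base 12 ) 2251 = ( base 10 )3805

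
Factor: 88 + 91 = 179 = 179^1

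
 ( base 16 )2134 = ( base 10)8500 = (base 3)102122211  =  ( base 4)2010310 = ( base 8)20464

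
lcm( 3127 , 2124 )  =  112572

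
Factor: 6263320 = 2^3 * 5^1*7^1 *22369^1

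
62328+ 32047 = 94375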